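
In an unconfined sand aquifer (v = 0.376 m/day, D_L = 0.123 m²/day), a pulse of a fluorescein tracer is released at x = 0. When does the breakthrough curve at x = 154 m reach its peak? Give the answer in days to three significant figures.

For the 1D instantaneous-source solution, setting ∂C/∂t = 0 at fixed x gives v²t² + 2Dt − x² = 0, so t = (√(D² + v²x²) − D)/v².
√(D² + v²x²) = √(0.123² + 0.376² × 154²) = 57.90; v² = 0.141376.
t = (57.90 − 0.123)/0.141376 = 409 days (vs. the pure-advection estimate x/v = 410 d).

409 days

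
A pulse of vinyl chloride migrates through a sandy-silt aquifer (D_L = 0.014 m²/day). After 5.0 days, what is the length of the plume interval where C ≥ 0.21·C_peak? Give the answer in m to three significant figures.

The plume is Gaussian with σ = √(2Dt) = √(2 × 0.014 × 5.0) = 0.3742 m.
C/C_peak = exp(−Δx²/(2σ²)) = 0.21 ⇒ Δx = σ·√(−2 ln 0.21) = 0.3742 × 1.767 = 0.6612 m.
Width = 2Δx = 1.32 m.

1.32 m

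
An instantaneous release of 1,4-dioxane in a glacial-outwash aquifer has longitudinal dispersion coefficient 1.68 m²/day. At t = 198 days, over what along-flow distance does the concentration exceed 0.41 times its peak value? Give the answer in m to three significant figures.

The plume is Gaussian with σ = √(2Dt) = √(2 × 1.68 × 198) = 25.79 m.
C/C_peak = exp(−Δx²/(2σ²)) = 0.41 ⇒ Δx = σ·√(−2 ln 0.41) = 25.79 × 1.335 = 34.43 m.
Width = 2Δx = 68.9 m.

68.9 m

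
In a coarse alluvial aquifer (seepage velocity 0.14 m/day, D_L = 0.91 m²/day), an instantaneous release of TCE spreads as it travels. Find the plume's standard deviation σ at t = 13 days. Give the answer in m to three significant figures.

4.86 m

Dispersive spreading gives a Gaussian with σ² = 2Dt; advection only shifts the center.
σ = √(2 × 0.91 × 13) = 4.86 m.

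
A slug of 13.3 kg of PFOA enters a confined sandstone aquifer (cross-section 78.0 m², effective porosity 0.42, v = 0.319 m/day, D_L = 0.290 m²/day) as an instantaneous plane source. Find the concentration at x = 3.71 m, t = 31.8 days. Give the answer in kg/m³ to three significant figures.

0.0123 kg/m³

For an instantaneous plane source, C(x,t) = M/(n_e·A·√(4πDt)) · exp(−(x−vt)²/(4Dt)), with n_e·A the pore (flow) area.
Plume center vt = 0.319 × 31.8 = 10.1442 m, so the well at 3.71 m is 6.4342 m upgradient of the peak.
√(4πDt) = 10.77 m, giving peak height M/(n_e·A·√(4πDt)) = 13.3/(0.42 × 78.0 × 10.77) = 0.03770 kg/m³.
(x−vt)²/(4Dt) = (-6.4342)²/(4 × 0.290 × 31.8) = 1.122; exp(−1.122) = 0.3256.
C = 0.03770 × 0.3256 = 0.0123 kg/m³.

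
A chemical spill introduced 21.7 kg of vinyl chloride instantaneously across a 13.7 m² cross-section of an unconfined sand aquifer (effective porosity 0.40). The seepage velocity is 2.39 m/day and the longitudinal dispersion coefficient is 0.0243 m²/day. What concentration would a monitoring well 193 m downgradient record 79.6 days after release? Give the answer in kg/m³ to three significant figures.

For an instantaneous plane source, C(x,t) = M/(n_e·A·√(4πDt)) · exp(−(x−vt)²/(4Dt)), with n_e·A the pore (flow) area.
Plume center vt = 2.39 × 79.6 = 190.244 m, so the well at 193 m is 2.756 m downgradient of the peak.
√(4πDt) = 4.930 m, giving peak height M/(n_e·A·√(4πDt)) = 21.7/(0.40 × 13.7 × 4.930) = 0.8032 kg/m³.
(x−vt)²/(4Dt) = (2.756)²/(4 × 0.0243 × 79.6) = 0.9817; exp(−0.9817) = 0.3747.
C = 0.8032 × 0.3747 = 0.301 kg/m³.

0.301 kg/m³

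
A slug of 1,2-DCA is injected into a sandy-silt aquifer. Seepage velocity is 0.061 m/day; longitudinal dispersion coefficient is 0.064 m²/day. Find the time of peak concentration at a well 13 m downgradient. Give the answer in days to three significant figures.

For the 1D instantaneous-source solution, setting ∂C/∂t = 0 at fixed x gives v²t² + 2Dt − x² = 0, so t = (√(D² + v²x²) − D)/v².
√(D² + v²x²) = √(0.064² + 0.061² × 13²) = 0.7956; v² = 0.003721.
t = (0.7956 − 0.064)/0.003721 = 197 days (vs. the pure-advection estimate x/v = 213 d).

197 days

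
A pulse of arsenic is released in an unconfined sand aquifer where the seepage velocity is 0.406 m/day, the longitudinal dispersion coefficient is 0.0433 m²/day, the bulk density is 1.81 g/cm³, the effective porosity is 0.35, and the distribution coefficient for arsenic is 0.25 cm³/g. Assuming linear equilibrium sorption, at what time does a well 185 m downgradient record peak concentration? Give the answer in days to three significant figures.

Retardation factor R = 1 + ρ_b·K_d/n = 1 + 1.81 × 0.25/0.35 = 2.293.
Sorption retards both mechanisms: v_R = v/R = 0.1771 m/day, D_R = D/R = 0.01888 m²/day.
Peak time from v_R²t² + 2D_R t − x² = 0: t = (√(D_R² + v_R²x²) − D_R)/v_R².
√(D_R² + v_R²x²) = √(0.01888² + 0.1771² × 185²) = 32.76; v_R² = 0.03136.
t = (32.76 − 0.01888)/0.03136 = 1040 days.

1040 days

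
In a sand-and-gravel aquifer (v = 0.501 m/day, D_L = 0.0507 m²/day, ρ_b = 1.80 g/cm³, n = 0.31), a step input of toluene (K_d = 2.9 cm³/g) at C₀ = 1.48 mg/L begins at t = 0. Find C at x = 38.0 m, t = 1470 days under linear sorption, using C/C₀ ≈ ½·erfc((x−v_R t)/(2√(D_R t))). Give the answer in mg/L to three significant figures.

Retardation factor R = 1 + ρ_b·K_d/n = 1 + 1.80 × 2.9/0.31 = 17.84.
Sorption retards both mechanisms: v_R = v/R = 0.02808 m/day, D_R = D/R = 0.002842 m²/day.
v_R·t = 0.02808 × 1470 = 41.2776 m; 2√(D_R t) = 4.088 m; argument = (38.0 − 41.2776)/4.088 = -0.8018.
C = C₀ × ½·erfc(-0.8018) = 1.48 × 0.8716 = 1.29 mg/L.

1.29 mg/L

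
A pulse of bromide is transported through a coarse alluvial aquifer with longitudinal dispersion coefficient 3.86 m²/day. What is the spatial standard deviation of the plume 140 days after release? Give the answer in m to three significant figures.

Dispersive spreading gives a Gaussian with σ² = 2Dt; advection only shifts the center.
σ = √(2 × 3.86 × 140) = 32.9 m.

32.9 m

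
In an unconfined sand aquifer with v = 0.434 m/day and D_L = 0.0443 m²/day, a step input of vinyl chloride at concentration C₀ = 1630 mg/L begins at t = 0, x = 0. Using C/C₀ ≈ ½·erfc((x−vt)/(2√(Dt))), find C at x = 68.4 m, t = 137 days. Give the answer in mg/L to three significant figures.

For a continuous step input, C/C₀ ≈ ½·erfc((x−vt)/(2√(Dt))).
vt = 0.434 × 137 = 59.458 m and 2√(Dt) = 2√(0.0443 × 137) = 4.927 m.
Argument (x−vt)/(2√(Dt)) = (68.4 − 59.458)/4.927 = 1.815; ½·erfc(1.815) = 0.005132.
C = 1630 × 0.005132 = 8.37 mg/L.

8.37 mg/L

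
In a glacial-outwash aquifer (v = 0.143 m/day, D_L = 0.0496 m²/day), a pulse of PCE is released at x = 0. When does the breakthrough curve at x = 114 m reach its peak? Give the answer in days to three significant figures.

795 days

For the 1D instantaneous-source solution, setting ∂C/∂t = 0 at fixed x gives v²t² + 2Dt − x² = 0, so t = (√(D² + v²x²) − D)/v².
√(D² + v²x²) = √(0.0496² + 0.143² × 114²) = 16.30; v² = 0.020449.
t = (16.30 − 0.0496)/0.020449 = 795 days (vs. the pure-advection estimate x/v = 797 d).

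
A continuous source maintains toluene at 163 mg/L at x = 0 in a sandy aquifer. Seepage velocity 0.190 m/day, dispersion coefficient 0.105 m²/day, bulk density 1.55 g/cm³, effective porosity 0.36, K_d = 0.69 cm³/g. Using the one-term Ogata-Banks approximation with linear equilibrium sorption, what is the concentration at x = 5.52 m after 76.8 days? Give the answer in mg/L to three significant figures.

29.3 mg/L

Retardation factor R = 1 + ρ_b·K_d/n = 1 + 1.55 × 0.69/0.36 = 3.971.
Sorption retards both mechanisms: v_R = v/R = 0.04785 m/day, D_R = D/R = 0.02644 m²/day.
v_R·t = 0.04785 × 76.8 = 3.67488 m; 2√(D_R t) = 2.850 m; argument = (5.52 − 3.67488)/2.850 = 0.6474.
C = C₀ × ½·erfc(0.6474) = 163 × 0.1799 = 29.3 mg/L.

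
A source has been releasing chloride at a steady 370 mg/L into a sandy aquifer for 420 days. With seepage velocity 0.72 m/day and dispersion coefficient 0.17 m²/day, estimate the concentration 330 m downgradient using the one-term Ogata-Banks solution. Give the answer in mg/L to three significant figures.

3.87 mg/L

For a continuous step input, C/C₀ ≈ ½·erfc((x−vt)/(2√(Dt))).
vt = 0.72 × 420 = 302.4 m and 2√(Dt) = 2√(0.17 × 420) = 16.90 m.
Argument (x−vt)/(2√(Dt)) = (330 − 302.4)/16.90 = 1.633; ½·erfc(1.633) = 0.01046.
C = 370 × 0.01046 = 3.87 mg/L.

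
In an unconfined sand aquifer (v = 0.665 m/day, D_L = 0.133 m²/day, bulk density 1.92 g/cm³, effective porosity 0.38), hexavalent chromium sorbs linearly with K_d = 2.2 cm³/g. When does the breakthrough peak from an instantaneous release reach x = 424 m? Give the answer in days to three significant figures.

7720 days

Retardation factor R = 1 + ρ_b·K_d/n = 1 + 1.92 × 2.2/0.38 = 12.12.
Sorption retards both mechanisms: v_R = v/R = 0.05487 m/day, D_R = D/R = 0.01097 m²/day.
Peak time from v_R²t² + 2D_R t − x² = 0: t = (√(D_R² + v_R²x²) − D_R)/v_R².
√(D_R² + v_R²x²) = √(0.01097² + 0.05487² × 424²) = 23.26; v_R² = 0.003011.
t = (23.26 − 0.01097)/0.003011 = 7720 days.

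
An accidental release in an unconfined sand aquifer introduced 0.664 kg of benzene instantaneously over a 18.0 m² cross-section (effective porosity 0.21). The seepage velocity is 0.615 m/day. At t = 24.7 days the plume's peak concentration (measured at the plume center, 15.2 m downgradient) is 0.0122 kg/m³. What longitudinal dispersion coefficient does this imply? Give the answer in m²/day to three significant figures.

0.668 m²/day

At the plume center C_max = M/(n_e·A·√(4πDt)), so D = M²/(4πt·(n_e·A·C_max)²).
n_e·A·C_max = 0.21 × 18.0 × 0.0122 = 0.04612 kg/m.
D = 0.664²/(4π × 24.7 × 0.04612²) = 0.668 m²/day.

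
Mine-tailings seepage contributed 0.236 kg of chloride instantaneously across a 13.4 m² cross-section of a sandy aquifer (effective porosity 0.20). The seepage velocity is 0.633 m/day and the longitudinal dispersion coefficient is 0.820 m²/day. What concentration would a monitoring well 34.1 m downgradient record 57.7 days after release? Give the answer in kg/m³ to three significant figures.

For an instantaneous plane source, C(x,t) = M/(n_e·A·√(4πDt)) · exp(−(x−vt)²/(4Dt)), with n_e·A the pore (flow) area.
Plume center vt = 0.633 × 57.7 = 36.5241 m, so the well at 34.1 m is 2.4241 m upgradient of the peak.
√(4πDt) = 24.38 m, giving peak height M/(n_e·A·√(4πDt)) = 0.236/(0.20 × 13.4 × 24.38) = 0.003612 kg/m³.
(x−vt)²/(4Dt) = (-2.4241)²/(4 × 0.820 × 57.7) = 0.03105; exp(−0.03105) = 0.9694.
C = 0.003612 × 0.9694 = 0.00350 kg/m³.

0.00350 kg/m³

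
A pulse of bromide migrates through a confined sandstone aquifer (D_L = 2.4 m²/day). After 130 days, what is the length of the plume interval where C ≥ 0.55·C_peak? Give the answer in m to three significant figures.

The plume is Gaussian with σ = √(2Dt) = √(2 × 2.4 × 130) = 24.98 m.
C/C_peak = exp(−Δx²/(2σ²)) = 0.55 ⇒ Δx = σ·√(−2 ln 0.55) = 24.98 × 1.093 = 27.30 m.
Width = 2Δx = 54.6 m.

54.6 m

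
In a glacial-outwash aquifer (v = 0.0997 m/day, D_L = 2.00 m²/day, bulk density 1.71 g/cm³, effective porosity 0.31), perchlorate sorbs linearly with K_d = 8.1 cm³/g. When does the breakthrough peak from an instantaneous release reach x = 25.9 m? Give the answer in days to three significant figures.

5820 days

Retardation factor R = 1 + ρ_b·K_d/n = 1 + 1.71 × 8.1/0.31 = 45.68.
Sorption retards both mechanisms: v_R = v/R = 0.002183 m/day, D_R = D/R = 0.04378 m²/day.
Peak time from v_R²t² + 2D_R t − x² = 0: t = (√(D_R² + v_R²x²) − D_R)/v_R².
√(D_R² + v_R²x²) = √(0.04378² + 0.002183² × 25.9²) = 0.07151; v_R² = 4.765e-06.
t = (0.07151 − 0.04378)/4.765e-06 = 5820 days.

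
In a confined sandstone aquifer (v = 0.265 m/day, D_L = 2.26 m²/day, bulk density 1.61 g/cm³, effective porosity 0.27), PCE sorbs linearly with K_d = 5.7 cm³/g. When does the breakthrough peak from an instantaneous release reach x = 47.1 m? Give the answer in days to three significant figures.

5190 days

Retardation factor R = 1 + ρ_b·K_d/n = 1 + 1.61 × 5.7/0.27 = 34.99.
Sorption retards both mechanisms: v_R = v/R = 0.007574 m/day, D_R = D/R = 0.06459 m²/day.
Peak time from v_R²t² + 2D_R t − x² = 0: t = (√(D_R² + v_R²x²) − D_R)/v_R².
√(D_R² + v_R²x²) = √(0.06459² + 0.007574² × 47.1²) = 0.3625; v_R² = 5.737e-05.
t = (0.3625 − 0.06459)/5.737e-05 = 5190 days.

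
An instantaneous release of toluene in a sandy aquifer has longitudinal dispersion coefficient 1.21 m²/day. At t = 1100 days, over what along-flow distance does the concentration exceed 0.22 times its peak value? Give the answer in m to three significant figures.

The plume is Gaussian with σ = √(2Dt) = √(2 × 1.21 × 1100) = 51.59 m.
C/C_peak = exp(−Δx²/(2σ²)) = 0.22 ⇒ Δx = σ·√(−2 ln 0.22) = 51.59 × 1.740 = 89.77 m.
Width = 2Δx = 180 m.

180 m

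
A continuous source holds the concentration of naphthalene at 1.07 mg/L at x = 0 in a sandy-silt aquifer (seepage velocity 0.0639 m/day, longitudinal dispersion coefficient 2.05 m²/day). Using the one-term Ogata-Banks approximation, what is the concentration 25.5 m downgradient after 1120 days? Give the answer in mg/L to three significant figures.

0.804 mg/L

For a continuous step input, C/C₀ ≈ ½·erfc((x−vt)/(2√(Dt))).
vt = 0.0639 × 1120 = 71.568 m and 2√(Dt) = 2√(2.05 × 1120) = 95.83 m.
Argument (x−vt)/(2√(Dt)) = (25.5 − 71.568)/95.83 = -0.4807; ½·erfc(-0.4807) = 0.7517.
C = 1.07 × 0.7517 = 0.804 mg/L.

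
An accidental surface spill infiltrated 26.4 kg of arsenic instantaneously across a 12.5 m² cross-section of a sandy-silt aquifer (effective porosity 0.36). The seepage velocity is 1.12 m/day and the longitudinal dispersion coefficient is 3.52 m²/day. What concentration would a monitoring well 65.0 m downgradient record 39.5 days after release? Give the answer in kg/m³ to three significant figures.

For an instantaneous plane source, C(x,t) = M/(n_e·A·√(4πDt)) · exp(−(x−vt)²/(4Dt)), with n_e·A the pore (flow) area.
Plume center vt = 1.12 × 39.5 = 44.24 m, so the well at 65.0 m is 20.76 m downgradient of the peak.
√(4πDt) = 41.80 m, giving peak height M/(n_e·A·√(4πDt)) = 26.4/(0.36 × 12.5 × 41.80) = 0.1404 kg/m³.
(x−vt)²/(4Dt) = (20.76)²/(4 × 3.52 × 39.5) = 0.7749; exp(−0.7749) = 0.4607.
C = 0.1404 × 0.4607 = 0.0647 kg/m³.

0.0647 kg/m³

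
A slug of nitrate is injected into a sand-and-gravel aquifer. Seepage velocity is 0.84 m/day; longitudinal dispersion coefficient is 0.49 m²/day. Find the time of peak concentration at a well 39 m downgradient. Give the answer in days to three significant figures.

For the 1D instantaneous-source solution, setting ∂C/∂t = 0 at fixed x gives v²t² + 2Dt − x² = 0, so t = (√(D² + v²x²) − D)/v².
√(D² + v²x²) = √(0.49² + 0.84² × 39²) = 32.76; v² = 0.7056.
t = (32.76 − 0.49)/0.7056 = 45.7 days (vs. the pure-advection estimate x/v = 46.4 d).

45.7 days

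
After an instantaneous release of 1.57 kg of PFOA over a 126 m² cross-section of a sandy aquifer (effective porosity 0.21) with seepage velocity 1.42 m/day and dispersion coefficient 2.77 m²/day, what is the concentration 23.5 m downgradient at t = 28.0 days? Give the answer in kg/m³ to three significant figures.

0.000811 kg/m³

For an instantaneous plane source, C(x,t) = M/(n_e·A·√(4πDt)) · exp(−(x−vt)²/(4Dt)), with n_e·A the pore (flow) area.
Plume center vt = 1.42 × 28.0 = 39.76 m, so the well at 23.5 m is 16.26 m upgradient of the peak.
√(4πDt) = 31.22 m, giving peak height M/(n_e·A·√(4πDt)) = 1.57/(0.21 × 126 × 31.22) = 0.001901 kg/m³.
(x−vt)²/(4Dt) = (-16.26)²/(4 × 2.77 × 28.0) = 0.8522; exp(−0.8522) = 0.4265.
C = 0.001901 × 0.4265 = 0.000811 kg/m³.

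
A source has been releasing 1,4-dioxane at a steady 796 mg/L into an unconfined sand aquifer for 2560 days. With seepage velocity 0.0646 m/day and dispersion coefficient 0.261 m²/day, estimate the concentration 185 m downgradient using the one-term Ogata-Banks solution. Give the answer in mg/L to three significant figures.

For a continuous step input, C/C₀ ≈ ½·erfc((x−vt)/(2√(Dt))).
vt = 0.0646 × 2560 = 165.376 m and 2√(Dt) = 2√(0.261 × 2560) = 51.70 m.
Argument (x−vt)/(2√(Dt)) = (185 − 165.376)/51.70 = 0.3796; ½·erfc(0.3796) = 0.2957.
C = 796 × 0.2957 = 235 mg/L.

235 mg/L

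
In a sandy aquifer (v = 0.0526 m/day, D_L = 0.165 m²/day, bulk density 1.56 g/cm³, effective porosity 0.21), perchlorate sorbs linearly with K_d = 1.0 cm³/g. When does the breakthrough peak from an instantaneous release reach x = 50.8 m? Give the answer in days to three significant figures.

Retardation factor R = 1 + ρ_b·K_d/n = 1 + 1.56 × 1.0/0.21 = 8.429.
Sorption retards both mechanisms: v_R = v/R = 0.006240 m/day, D_R = D/R = 0.01958 m²/day.
Peak time from v_R²t² + 2D_R t − x² = 0: t = (√(D_R² + v_R²x²) − D_R)/v_R².
√(D_R² + v_R²x²) = √(0.01958² + 0.006240² × 50.8²) = 0.3176; v_R² = 3.894e-05.
t = (0.3176 − 0.01958)/3.894e-05 = 7650 days.

7650 days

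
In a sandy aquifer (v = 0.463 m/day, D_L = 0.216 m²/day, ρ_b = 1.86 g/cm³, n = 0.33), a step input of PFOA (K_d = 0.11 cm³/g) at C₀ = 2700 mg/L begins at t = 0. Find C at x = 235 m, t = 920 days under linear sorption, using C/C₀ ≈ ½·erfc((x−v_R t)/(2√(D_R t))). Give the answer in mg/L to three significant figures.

Retardation factor R = 1 + ρ_b·K_d/n = 1 + 1.86 × 0.11/0.33 = 1.620.
Sorption retards both mechanisms: v_R = v/R = 0.2858 m/day, D_R = D/R = 0.1333 m²/day.
v_R·t = 0.2858 × 920 = 262.936 m; 2√(D_R t) = 22.15 m; argument = (235 − 262.936)/22.15 = -1.261.
C = C₀ × ½·erfc(-1.261) = 2700 × 0.9627 = 2600 mg/L.

2600 mg/L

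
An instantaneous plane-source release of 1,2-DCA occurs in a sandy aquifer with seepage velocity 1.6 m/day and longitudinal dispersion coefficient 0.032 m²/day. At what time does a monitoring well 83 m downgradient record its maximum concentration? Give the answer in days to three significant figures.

For the 1D instantaneous-source solution, setting ∂C/∂t = 0 at fixed x gives v²t² + 2Dt − x² = 0, so t = (√(D² + v²x²) − D)/v².
√(D² + v²x²) = √(0.032² + 1.6² × 83²) = 132.8; v² = 2.56.
t = (132.8 − 0.032)/2.56 = 51.9 days (vs. the pure-advection estimate x/v = 51.9 d).

51.9 days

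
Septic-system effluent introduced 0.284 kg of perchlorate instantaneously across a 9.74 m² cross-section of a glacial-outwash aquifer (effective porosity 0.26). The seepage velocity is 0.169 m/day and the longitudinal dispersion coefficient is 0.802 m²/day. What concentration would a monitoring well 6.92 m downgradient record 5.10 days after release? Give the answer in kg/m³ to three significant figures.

For an instantaneous plane source, C(x,t) = M/(n_e·A·√(4πDt)) · exp(−(x−vt)²/(4Dt)), with n_e·A the pore (flow) area.
Plume center vt = 0.169 × 5.10 = 0.8619 m, so the well at 6.92 m is 6.0581 m downgradient of the peak.
√(4πDt) = 7.169 m, giving peak height M/(n_e·A·√(4πDt)) = 0.284/(0.26 × 9.74 × 7.169) = 0.01564 kg/m³.
(x−vt)²/(4Dt) = (6.0581)²/(4 × 0.802 × 5.10) = 2.243; exp(−2.243) = 0.1061.
C = 0.01564 × 0.1061 = 0.00166 kg/m³.

0.00166 kg/m³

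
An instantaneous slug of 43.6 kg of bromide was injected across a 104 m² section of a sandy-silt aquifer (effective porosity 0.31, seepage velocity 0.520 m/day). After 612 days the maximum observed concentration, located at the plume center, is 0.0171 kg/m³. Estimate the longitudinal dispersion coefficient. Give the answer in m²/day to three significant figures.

At the plume center C_max = M/(n_e·A·√(4πDt)), so D = M²/(4πt·(n_e·A·C_max)²).
n_e·A·C_max = 0.31 × 104 × 0.0171 = 0.5513 kg/m.
D = 43.6²/(4π × 612 × 0.5513²) = 0.813 m²/day.

0.813 m²/day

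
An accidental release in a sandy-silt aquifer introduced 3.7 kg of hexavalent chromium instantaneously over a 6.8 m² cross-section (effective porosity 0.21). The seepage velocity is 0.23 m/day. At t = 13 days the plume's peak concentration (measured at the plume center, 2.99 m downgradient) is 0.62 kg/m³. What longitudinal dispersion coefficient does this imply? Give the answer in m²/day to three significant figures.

0.107 m²/day

At the plume center C_max = M/(n_e·A·√(4πDt)), so D = M²/(4πt·(n_e·A·C_max)²).
n_e·A·C_max = 0.21 × 6.8 × 0.62 = 0.8854 kg/m.
D = 3.7²/(4π × 13 × 0.8854²) = 0.107 m²/day.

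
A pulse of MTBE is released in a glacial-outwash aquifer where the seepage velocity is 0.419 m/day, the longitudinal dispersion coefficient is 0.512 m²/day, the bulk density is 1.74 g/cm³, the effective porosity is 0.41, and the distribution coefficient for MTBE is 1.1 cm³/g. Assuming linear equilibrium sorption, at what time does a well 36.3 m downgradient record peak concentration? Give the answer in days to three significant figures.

475 days

Retardation factor R = 1 + ρ_b·K_d/n = 1 + 1.74 × 1.1/0.41 = 5.668.
Sorption retards both mechanisms: v_R = v/R = 0.07392 m/day, D_R = D/R = 0.09033 m²/day.
Peak time from v_R²t² + 2D_R t − x² = 0: t = (√(D_R² + v_R²x²) − D_R)/v_R².
√(D_R² + v_R²x²) = √(0.09033² + 0.07392² × 36.3²) = 2.685; v_R² = 0.005464.
t = (2.685 − 0.09033)/0.005464 = 475 days.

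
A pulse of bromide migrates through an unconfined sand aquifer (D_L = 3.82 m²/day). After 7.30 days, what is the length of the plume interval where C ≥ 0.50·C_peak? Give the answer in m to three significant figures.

17.6 m

The plume is Gaussian with σ = √(2Dt) = √(2 × 3.82 × 7.30) = 7.468 m.
C/C_peak = exp(−Δx²/(2σ²)) = 0.50 ⇒ Δx = σ·√(−2 ln 0.50) = 7.468 × 1.177 = 8.790 m.
Width = 2Δx = 17.6 m.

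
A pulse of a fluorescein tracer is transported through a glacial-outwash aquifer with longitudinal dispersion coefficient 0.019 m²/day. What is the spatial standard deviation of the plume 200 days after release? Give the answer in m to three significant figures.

Dispersive spreading gives a Gaussian with σ² = 2Dt; advection only shifts the center.
σ = √(2 × 0.019 × 200) = 2.76 m.

2.76 m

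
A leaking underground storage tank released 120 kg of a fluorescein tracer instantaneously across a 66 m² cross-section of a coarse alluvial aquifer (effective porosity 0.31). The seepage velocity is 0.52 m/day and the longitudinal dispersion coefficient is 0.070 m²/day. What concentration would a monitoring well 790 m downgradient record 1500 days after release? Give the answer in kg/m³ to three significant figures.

For an instantaneous plane source, C(x,t) = M/(n_e·A·√(4πDt)) · exp(−(x−vt)²/(4Dt)), with n_e·A the pore (flow) area.
Plume center vt = 0.52 × 1500 = 780 m, so the well at 790 m is 10 m downgradient of the peak.
√(4πDt) = 36.32 m, giving peak height M/(n_e·A·√(4πDt)) = 120/(0.31 × 66 × 36.32) = 0.1615 kg/m³.
(x−vt)²/(4Dt) = (10)²/(4 × 0.070 × 1500) = 0.2381; exp(−0.2381) = 0.7881.
C = 0.1615 × 0.7881 = 0.127 kg/m³.

0.127 kg/m³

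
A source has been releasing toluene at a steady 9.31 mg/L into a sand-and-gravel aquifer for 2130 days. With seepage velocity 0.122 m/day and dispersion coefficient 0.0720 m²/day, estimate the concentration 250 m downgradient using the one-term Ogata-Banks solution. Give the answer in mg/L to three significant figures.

6.64 mg/L

For a continuous step input, C/C₀ ≈ ½·erfc((x−vt)/(2√(Dt))).
vt = 0.122 × 2130 = 259.86 m and 2√(Dt) = 2√(0.0720 × 2130) = 24.77 m.
Argument (x−vt)/(2√(Dt)) = (250 − 259.86)/24.77 = -0.3981; ½·erfc(-0.3981) = 0.7133.
C = 9.31 × 0.7133 = 6.64 mg/L.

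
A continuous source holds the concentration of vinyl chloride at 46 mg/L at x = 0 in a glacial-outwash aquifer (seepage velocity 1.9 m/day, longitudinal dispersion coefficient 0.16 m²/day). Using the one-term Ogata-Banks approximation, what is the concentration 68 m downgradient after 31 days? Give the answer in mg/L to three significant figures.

0.0888 mg/L

For a continuous step input, C/C₀ ≈ ½·erfc((x−vt)/(2√(Dt))).
vt = 1.9 × 31 = 58.9 m and 2√(Dt) = 2√(0.16 × 31) = 4.454 m.
Argument (x−vt)/(2√(Dt)) = (68 − 58.9)/4.454 = 2.043; ½·erfc(2.043) = 0.001931.
C = 46 × 0.001931 = 0.0888 mg/L.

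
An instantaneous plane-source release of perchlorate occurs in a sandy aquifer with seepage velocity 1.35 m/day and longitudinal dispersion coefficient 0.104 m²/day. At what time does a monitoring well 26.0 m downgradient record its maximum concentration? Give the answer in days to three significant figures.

For the 1D instantaneous-source solution, setting ∂C/∂t = 0 at fixed x gives v²t² + 2Dt − x² = 0, so t = (√(D² + v²x²) − D)/v².
√(D² + v²x²) = √(0.104² + 1.35² × 26.0²) = 35.10; v² = 1.8225.
t = (35.10 − 0.104)/1.8225 = 19.2 days (vs. the pure-advection estimate x/v = 19.3 d).

19.2 days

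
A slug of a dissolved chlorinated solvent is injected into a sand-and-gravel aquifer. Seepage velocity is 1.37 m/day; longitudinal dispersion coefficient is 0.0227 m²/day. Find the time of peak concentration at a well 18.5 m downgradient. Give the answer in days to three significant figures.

For the 1D instantaneous-source solution, setting ∂C/∂t = 0 at fixed x gives v²t² + 2Dt − x² = 0, so t = (√(D² + v²x²) − D)/v².
√(D² + v²x²) = √(0.0227² + 1.37² × 18.5²) = 25.35; v² = 1.8769.
t = (25.35 − 0.0227)/1.8769 = 13.5 days (vs. the pure-advection estimate x/v = 13.5 d).

13.5 days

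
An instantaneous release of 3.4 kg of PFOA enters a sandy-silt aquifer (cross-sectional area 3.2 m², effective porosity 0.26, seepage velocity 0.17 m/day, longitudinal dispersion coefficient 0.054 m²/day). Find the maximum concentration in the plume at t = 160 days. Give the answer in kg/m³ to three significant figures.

The peak of an instantaneous 1D plume sits at x = vt; there the Gaussian factor is 1 and C_max = M/(n_e·A·√(4πDt)), where n_e·A is the pore area the mass is dissolved in.
√(4πDt) = √(4π × 0.054 × 160) = 10.42 m, so C_max = 3.4/(0.26 × 3.2 × 10.42) = 0.392 kg/m³.

0.392 kg/m³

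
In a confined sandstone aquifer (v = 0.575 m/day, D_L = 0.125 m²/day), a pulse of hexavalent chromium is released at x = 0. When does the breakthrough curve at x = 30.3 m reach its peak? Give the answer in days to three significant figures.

52.3 days

For the 1D instantaneous-source solution, setting ∂C/∂t = 0 at fixed x gives v²t² + 2Dt − x² = 0, so t = (√(D² + v²x²) − D)/v².
√(D² + v²x²) = √(0.125² + 0.575² × 30.3²) = 17.42; v² = 0.330625.
t = (17.42 − 0.125)/0.330625 = 52.3 days (vs. the pure-advection estimate x/v = 52.7 d).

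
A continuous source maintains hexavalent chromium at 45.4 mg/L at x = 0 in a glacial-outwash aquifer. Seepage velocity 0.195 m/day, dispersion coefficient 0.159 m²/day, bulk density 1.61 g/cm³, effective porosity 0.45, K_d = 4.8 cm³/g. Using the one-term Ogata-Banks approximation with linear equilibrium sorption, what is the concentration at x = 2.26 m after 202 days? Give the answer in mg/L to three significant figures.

Retardation factor R = 1 + ρ_b·K_d/n = 1 + 1.61 × 4.8/0.45 = 18.17.
Sorption retards both mechanisms: v_R = v/R = 0.01073 m/day, D_R = D/R = 0.008751 m²/day.
v_R·t = 0.01073 × 202 = 2.16746 m; 2√(D_R t) = 2.659 m; argument = (2.26 − 2.16746)/2.659 = 0.03480.
C = C₀ × ½·erfc(0.03480) = 45.4 × 0.4804 = 21.8 mg/L.

21.8 mg/L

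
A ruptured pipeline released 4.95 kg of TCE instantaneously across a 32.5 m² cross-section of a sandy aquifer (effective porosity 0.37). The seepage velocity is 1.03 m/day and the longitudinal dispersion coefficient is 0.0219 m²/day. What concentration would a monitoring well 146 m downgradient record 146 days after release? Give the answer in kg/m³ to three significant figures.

0.0145 kg/m³

For an instantaneous plane source, C(x,t) = M/(n_e·A·√(4πDt)) · exp(−(x−vt)²/(4Dt)), with n_e·A the pore (flow) area.
Plume center vt = 1.03 × 146 = 150.38 m, so the well at 146 m is 4.38 m upgradient of the peak.
√(4πDt) = 6.339 m, giving peak height M/(n_e·A·√(4πDt)) = 4.95/(0.37 × 32.5 × 6.339) = 0.06494 kg/m³.
(x−vt)²/(4Dt) = (-4.38)²/(4 × 0.0219 × 146) = 1.500; exp(−1.500) = 0.2231.
C = 0.06494 × 0.2231 = 0.0145 kg/m³.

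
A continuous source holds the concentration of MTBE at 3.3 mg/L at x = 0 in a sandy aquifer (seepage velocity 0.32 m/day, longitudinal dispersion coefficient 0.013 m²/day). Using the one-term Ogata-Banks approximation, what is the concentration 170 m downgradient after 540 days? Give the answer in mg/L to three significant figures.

2.55 mg/L

For a continuous step input, C/C₀ ≈ ½·erfc((x−vt)/(2√(Dt))).
vt = 0.32 × 540 = 172.8 m and 2√(Dt) = 2√(0.013 × 540) = 5.299 m.
Argument (x−vt)/(2√(Dt)) = (170 − 172.8)/5.299 = -0.5284; ½·erfc(-0.5284) = 0.7725.
C = 3.3 × 0.7725 = 2.55 mg/L.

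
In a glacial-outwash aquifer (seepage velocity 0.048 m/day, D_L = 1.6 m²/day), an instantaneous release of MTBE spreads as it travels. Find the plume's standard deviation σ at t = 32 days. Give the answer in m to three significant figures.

10.1 m

Dispersive spreading gives a Gaussian with σ² = 2Dt; advection only shifts the center.
σ = √(2 × 1.6 × 32) = 10.1 m.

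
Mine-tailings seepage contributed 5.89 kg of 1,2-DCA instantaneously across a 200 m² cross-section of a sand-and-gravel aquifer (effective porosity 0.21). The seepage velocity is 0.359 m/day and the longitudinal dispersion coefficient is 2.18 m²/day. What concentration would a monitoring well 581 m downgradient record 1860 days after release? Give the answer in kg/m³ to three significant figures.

0.000391 kg/m³

For an instantaneous plane source, C(x,t) = M/(n_e·A·√(4πDt)) · exp(−(x−vt)²/(4Dt)), with n_e·A the pore (flow) area.
Plume center vt = 0.359 × 1860 = 667.74 m, so the well at 581 m is 86.74 m upgradient of the peak.
√(4πDt) = 225.7 m, giving peak height M/(n_e·A·√(4πDt)) = 5.89/(0.21 × 200 × 225.7) = 0.0006213 kg/m³.
(x−vt)²/(4Dt) = (-86.74)²/(4 × 2.18 × 1860) = 0.4639; exp(−0.4639) = 0.6288.
C = 0.0006213 × 0.6288 = 0.000391 kg/m³.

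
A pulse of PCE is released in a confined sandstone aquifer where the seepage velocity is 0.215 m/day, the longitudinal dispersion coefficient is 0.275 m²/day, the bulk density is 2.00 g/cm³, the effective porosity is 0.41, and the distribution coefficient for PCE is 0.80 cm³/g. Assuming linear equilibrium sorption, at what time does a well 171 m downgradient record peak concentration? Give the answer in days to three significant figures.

3870 days

Retardation factor R = 1 + ρ_b·K_d/n = 1 + 2.00 × 0.80/0.41 = 4.902.
Sorption retards both mechanisms: v_R = v/R = 0.04386 m/day, D_R = D/R = 0.05610 m²/day.
Peak time from v_R²t² + 2D_R t − x² = 0: t = (√(D_R² + v_R²x²) − D_R)/v_R².
√(D_R² + v_R²x²) = √(0.05610² + 0.04386² × 171²) = 7.500; v_R² = 0.001924.
t = (7.500 − 0.05610)/0.001924 = 3870 days.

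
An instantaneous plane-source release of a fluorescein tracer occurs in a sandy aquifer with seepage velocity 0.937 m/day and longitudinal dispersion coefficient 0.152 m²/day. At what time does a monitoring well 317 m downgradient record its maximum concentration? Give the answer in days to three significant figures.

For the 1D instantaneous-source solution, setting ∂C/∂t = 0 at fixed x gives v²t² + 2Dt − x² = 0, so t = (√(D² + v²x²) − D)/v².
√(D² + v²x²) = √(0.152² + 0.937² × 317²) = 297.0; v² = 0.877969.
t = (297.0 − 0.152)/0.877969 = 338 days (vs. the pure-advection estimate x/v = 338 d).

338 days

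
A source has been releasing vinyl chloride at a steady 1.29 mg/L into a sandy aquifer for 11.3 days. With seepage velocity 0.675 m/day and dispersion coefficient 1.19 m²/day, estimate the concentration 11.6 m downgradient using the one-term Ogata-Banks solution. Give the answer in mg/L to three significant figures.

0.286 mg/L

For a continuous step input, C/C₀ ≈ ½·erfc((x−vt)/(2√(Dt))).
vt = 0.675 × 11.3 = 7.6275 m and 2√(Dt) = 2√(1.19 × 11.3) = 7.334 m.
Argument (x−vt)/(2√(Dt)) = (11.6 − 7.6275)/7.334 = 0.5417; ½·erfc(0.5417) = 0.2218.
C = 1.29 × 0.2218 = 0.286 mg/L.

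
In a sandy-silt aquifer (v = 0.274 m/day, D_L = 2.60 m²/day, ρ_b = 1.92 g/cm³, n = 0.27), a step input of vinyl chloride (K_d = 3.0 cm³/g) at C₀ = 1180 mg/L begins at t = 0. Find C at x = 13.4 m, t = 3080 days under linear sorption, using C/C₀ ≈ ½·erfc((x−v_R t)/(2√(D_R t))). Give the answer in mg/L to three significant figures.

966 mg/L

Retardation factor R = 1 + ρ_b·K_d/n = 1 + 1.92 × 3.0/0.27 = 22.33.
Sorption retards both mechanisms: v_R = v/R = 0.01227 m/day, D_R = D/R = 0.1164 m²/day.
v_R·t = 0.01227 × 3080 = 37.7916 m; 2√(D_R t) = 37.87 m; argument = (13.4 − 37.7916)/37.87 = -0.6441.
C = C₀ × ½·erfc(-0.6441) = 1180 × 0.8188 = 966 mg/L.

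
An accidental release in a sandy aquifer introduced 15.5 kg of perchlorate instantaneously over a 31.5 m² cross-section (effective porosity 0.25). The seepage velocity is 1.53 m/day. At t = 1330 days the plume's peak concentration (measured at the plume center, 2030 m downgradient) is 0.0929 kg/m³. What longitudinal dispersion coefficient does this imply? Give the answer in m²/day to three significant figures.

0.0269 m²/day

At the plume center C_max = M/(n_e·A·√(4πDt)), so D = M²/(4πt·(n_e·A·C_max)²).
n_e·A·C_max = 0.25 × 31.5 × 0.0929 = 0.7316 kg/m.
D = 15.5²/(4π × 1330 × 0.7316²) = 0.0269 m²/day.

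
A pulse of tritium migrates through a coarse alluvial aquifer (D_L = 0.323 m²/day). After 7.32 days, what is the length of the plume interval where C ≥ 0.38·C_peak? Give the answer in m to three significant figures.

6.05 m

The plume is Gaussian with σ = √(2Dt) = √(2 × 0.323 × 7.32) = 2.175 m.
C/C_peak = exp(−Δx²/(2σ²)) = 0.38 ⇒ Δx = σ·√(−2 ln 0.38) = 2.175 × 1.391 = 3.025 m.
Width = 2Δx = 6.05 m.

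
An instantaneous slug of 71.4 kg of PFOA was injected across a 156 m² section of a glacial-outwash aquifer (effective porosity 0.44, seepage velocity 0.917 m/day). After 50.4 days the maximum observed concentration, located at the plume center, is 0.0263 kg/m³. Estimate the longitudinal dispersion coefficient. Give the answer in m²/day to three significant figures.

At the plume center C_max = M/(n_e·A·√(4πDt)), so D = M²/(4πt·(n_e·A·C_max)²).
n_e·A·C_max = 0.44 × 156 × 0.0263 = 1.805 kg/m.
D = 71.4²/(4π × 50.4 × 1.805²) = 2.47 m²/day.

2.47 m²/day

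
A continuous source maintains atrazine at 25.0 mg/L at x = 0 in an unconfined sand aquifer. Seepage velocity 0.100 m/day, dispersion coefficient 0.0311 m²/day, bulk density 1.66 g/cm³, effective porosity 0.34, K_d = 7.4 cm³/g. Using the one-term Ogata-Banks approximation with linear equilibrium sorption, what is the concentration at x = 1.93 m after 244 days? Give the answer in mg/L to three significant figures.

Retardation factor R = 1 + ρ_b·K_d/n = 1 + 1.66 × 7.4/0.34 = 37.13.
Sorption retards both mechanisms: v_R = v/R = 0.002693 m/day, D_R = D/R = 0.0008376 m²/day.
v_R·t = 0.002693 × 244 = 0.657092 m; 2√(D_R t) = 0.9042 m; argument = (1.93 − 0.657092)/0.9042 = 1.408.
C = C₀ × ½·erfc(1.408) = 25.0 × 0.02323 = 0.581 mg/L.

0.581 mg/L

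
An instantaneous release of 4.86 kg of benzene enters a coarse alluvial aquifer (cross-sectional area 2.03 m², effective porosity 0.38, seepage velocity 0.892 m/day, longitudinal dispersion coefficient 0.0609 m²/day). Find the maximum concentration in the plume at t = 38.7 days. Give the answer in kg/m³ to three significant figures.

1.16 kg/m³

The peak of an instantaneous 1D plume sits at x = vt; there the Gaussian factor is 1 and C_max = M/(n_e·A·√(4πDt)), where n_e·A is the pore area the mass is dissolved in.
√(4πDt) = √(4π × 0.0609 × 38.7) = 5.442 m, so C_max = 4.86/(0.38 × 2.03 × 5.442) = 1.16 kg/m³.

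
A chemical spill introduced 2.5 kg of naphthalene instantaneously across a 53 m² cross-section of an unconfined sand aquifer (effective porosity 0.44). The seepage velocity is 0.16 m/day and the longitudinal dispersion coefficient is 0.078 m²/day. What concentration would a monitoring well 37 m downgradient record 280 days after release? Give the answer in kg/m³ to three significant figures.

0.00322 kg/m³

For an instantaneous plane source, C(x,t) = M/(n_e·A·√(4πDt)) · exp(−(x−vt)²/(4Dt)), with n_e·A the pore (flow) area.
Plume center vt = 0.16 × 280 = 44.8 m, so the well at 37 m is 7.8 m upgradient of the peak.
√(4πDt) = 16.57 m, giving peak height M/(n_e·A·√(4πDt)) = 2.5/(0.44 × 53 × 16.57) = 0.006470 kg/m³.
(x−vt)²/(4Dt) = (-7.8)²/(4 × 0.078 × 280) = 0.6964; exp(−0.6964) = 0.4984.
C = 0.006470 × 0.4984 = 0.00322 kg/m³.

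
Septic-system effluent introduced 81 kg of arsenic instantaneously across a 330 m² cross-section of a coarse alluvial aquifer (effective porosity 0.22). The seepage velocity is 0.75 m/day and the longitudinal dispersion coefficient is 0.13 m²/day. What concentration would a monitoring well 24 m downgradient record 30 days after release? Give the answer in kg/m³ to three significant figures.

0.138 kg/m³

For an instantaneous plane source, C(x,t) = M/(n_e·A·√(4πDt)) · exp(−(x−vt)²/(4Dt)), with n_e·A the pore (flow) area.
Plume center vt = 0.75 × 30 = 22.5 m, so the well at 24 m is 1.5 m downgradient of the peak.
√(4πDt) = 7.001 m, giving peak height M/(n_e·A·√(4πDt)) = 81/(0.22 × 330 × 7.001) = 0.1594 kg/m³.
(x−vt)²/(4Dt) = (1.5)²/(4 × 0.13 × 30) = 0.1442; exp(−0.1442) = 0.8657.
C = 0.1594 × 0.8657 = 0.138 kg/m³.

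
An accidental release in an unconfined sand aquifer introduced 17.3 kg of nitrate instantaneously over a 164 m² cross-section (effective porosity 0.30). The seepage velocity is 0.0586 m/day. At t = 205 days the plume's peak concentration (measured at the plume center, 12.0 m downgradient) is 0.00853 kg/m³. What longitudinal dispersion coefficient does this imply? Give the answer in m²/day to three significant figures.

At the plume center C_max = M/(n_e·A·√(4πDt)), so D = M²/(4πt·(n_e·A·C_max)²).
n_e·A·C_max = 0.30 × 164 × 0.00853 = 0.4197 kg/m.
D = 17.3²/(4π × 205 × 0.4197²) = 0.660 m²/day.

0.660 m²/day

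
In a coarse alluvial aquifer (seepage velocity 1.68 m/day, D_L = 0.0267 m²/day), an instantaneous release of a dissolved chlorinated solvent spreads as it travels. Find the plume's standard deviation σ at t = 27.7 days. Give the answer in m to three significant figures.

Dispersive spreading gives a Gaussian with σ² = 2Dt; advection only shifts the center.
σ = √(2 × 0.0267 × 27.7) = 1.22 m.

1.22 m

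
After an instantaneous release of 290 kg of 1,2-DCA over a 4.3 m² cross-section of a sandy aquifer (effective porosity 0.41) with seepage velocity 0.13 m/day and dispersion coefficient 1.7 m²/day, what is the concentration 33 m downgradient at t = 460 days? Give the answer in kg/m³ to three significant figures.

1.32 kg/m³

For an instantaneous plane source, C(x,t) = M/(n_e·A·√(4πDt)) · exp(−(x−vt)²/(4Dt)), with n_e·A the pore (flow) area.
Plume center vt = 0.13 × 460 = 59.8 m, so the well at 33 m is 26.8 m upgradient of the peak.
√(4πDt) = 99.13 m, giving peak height M/(n_e·A·√(4πDt)) = 290/(0.41 × 4.3 × 99.13) = 1.659 kg/m³.
(x−vt)²/(4Dt) = (-26.8)²/(4 × 1.7 × 460) = 0.2296; exp(−0.2296) = 0.7949.
C = 1.659 × 0.7949 = 1.32 kg/m³.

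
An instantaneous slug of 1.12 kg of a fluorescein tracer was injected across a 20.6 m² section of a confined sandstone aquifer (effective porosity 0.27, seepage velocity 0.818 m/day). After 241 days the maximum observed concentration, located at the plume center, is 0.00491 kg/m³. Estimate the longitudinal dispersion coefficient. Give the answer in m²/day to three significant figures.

0.555 m²/day

At the plume center C_max = M/(n_e·A·√(4πDt)), so D = M²/(4πt·(n_e·A·C_max)²).
n_e·A·C_max = 0.27 × 20.6 × 0.00491 = 0.02731 kg/m.
D = 1.12²/(4π × 241 × 0.02731²) = 0.555 m²/day.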